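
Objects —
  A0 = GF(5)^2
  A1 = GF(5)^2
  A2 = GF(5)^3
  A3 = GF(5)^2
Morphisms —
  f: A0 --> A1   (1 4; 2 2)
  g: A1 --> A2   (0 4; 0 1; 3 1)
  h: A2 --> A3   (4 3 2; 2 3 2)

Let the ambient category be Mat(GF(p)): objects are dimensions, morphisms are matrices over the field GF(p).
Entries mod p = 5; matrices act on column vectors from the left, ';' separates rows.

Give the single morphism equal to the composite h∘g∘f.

Answer: (3 1; 2 0)

Trace:
  e0=[1,0] f-->[1,2] g-->[3,2,0] h-->[3,2]
  e1=[0,1] f-->[4,2] g-->[3,2,4] h-->[1,0]
result: (3 1; 2 0)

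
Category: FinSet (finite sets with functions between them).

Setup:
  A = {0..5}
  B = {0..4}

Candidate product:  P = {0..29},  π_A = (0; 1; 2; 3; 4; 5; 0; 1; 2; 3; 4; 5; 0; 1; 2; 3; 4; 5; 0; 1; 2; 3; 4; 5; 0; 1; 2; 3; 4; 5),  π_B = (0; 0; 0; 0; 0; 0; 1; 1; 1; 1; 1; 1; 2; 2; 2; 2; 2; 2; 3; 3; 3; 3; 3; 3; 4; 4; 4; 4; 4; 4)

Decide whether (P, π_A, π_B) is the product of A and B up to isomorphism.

|A|·|B| = 6·5 = 30;  |P| = 30
Check the pairing map k ↦ (π_A(k), π_B(k)):
  0 ↦ (0,0)
  1 ↦ (1,0)
  2 ↦ (2,0)
  3 ↦ (3,0)
  4 ↦ (4,0)
  5 ↦ (5,0)
  6 ↦ (0,1)
  7 ↦ (1,1)
  8 ↦ (2,1)
  9 ↦ (3,1)
  10 ↦ (4,1)
  11 ↦ (5,1)
  12 ↦ (0,2)
  13 ↦ (1,2)
  14 ↦ (2,2)
  15 ↦ (3,2)
  16 ↦ (4,2)
  17 ↦ (5,2)
  18 ↦ (0,3)
  19 ↦ (1,3)
  20 ↦ (2,3)
  21 ↦ (3,3)
  22 ↦ (4,3)
  23 ↦ (5,3)
  24 ↦ (0,4)
  25 ↦ (1,4)
  26 ↦ (2,4)
  27 ↦ (3,4)
  28 ↦ (4,4)
  29 ↦ (5,4)
distinct pairs in image: 30 / 30 needed
  → bijection onto A×B; projections well-typed.

Answer: VALID PRODUCT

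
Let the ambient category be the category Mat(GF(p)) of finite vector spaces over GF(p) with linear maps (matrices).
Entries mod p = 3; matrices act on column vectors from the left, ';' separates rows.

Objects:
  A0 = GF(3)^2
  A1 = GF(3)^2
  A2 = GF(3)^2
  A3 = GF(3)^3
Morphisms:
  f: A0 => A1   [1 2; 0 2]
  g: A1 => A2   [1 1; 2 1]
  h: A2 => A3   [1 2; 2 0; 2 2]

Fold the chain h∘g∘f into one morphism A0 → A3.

  e0=(1,0) f=>(1,0) g=>(1,2) h=>(2,2,0)
  e1=(0,1) f=>(2,2) g=>(1,0) h=>(1,2,2)
result: [2 1; 2 2; 0 2]

Answer: [2 1; 2 2; 0 2]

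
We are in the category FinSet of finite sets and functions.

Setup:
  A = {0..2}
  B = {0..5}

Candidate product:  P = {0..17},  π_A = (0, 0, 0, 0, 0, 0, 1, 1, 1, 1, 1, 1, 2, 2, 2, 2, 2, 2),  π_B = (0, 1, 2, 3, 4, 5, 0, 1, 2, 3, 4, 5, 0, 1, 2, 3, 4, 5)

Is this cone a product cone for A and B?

|A|·|B| = 3·6 = 18;  |P| = 18
Check the pairing map k ↦ (π_A(k), π_B(k)):
  0 -> (0,0)
  1 -> (0,1)
  2 -> (0,2)
  3 -> (0,3)
  4 -> (0,4)
  5 -> (0,5)
  6 -> (1,0)
  7 -> (1,1)
  8 -> (1,2)
  9 -> (1,3)
  10 -> (1,4)
  11 -> (1,5)
  12 -> (2,0)
  13 -> (2,1)
  14 -> (2,2)
  15 -> (2,3)
  16 -> (2,4)
  17 -> (2,5)
distinct pairs in image: 18 / 18 needed
  → bijection onto A×B; projections well-typed.

Answer: VALID PRODUCT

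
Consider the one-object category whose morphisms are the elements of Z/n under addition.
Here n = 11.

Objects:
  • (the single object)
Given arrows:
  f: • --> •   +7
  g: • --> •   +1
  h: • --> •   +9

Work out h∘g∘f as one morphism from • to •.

  0 +7≡7 +1≡8 +9≡6  (mod 11)
composite: +6

Answer: +6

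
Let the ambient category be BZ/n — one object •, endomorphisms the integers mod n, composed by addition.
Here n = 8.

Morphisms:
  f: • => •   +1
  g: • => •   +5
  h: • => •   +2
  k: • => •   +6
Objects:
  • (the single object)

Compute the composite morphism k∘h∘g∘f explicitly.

  0 +1≡1 +5≡6 +2≡0 +6≡6  (mod 8)
⟦path⟧: +6

Answer: +6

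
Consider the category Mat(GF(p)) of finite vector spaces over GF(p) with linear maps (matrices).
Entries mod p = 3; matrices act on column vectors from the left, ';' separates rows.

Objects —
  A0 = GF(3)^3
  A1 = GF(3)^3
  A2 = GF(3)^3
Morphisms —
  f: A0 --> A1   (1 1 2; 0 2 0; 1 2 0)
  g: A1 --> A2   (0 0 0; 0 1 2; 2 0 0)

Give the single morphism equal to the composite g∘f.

  e0=[1,0,0] f-->[1,0,1] g-->[0,2,2]
  e1=[0,1,0] f-->[1,2,2] g-->[0,0,2]
  e2=[0,0,1] f-->[2,0,0] g-->[0,0,1]
⟦path⟧: (0 0 0; 2 0 0; 2 2 1)

Answer: (0 0 0; 2 0 0; 2 2 1)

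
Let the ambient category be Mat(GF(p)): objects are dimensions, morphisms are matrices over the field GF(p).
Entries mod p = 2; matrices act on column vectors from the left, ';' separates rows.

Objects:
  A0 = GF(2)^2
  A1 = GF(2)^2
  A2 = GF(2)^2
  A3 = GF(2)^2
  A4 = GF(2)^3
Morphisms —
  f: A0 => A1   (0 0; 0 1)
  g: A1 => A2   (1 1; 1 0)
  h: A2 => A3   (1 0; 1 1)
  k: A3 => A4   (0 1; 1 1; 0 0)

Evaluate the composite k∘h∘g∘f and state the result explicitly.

Answer: (0 1; 0 0; 0 0)

Trace:
  e0=⟨1,0⟩ f=>⟨0,0⟩ g=>⟨0,0⟩ h=>⟨0,0⟩ k=>⟨0,0,0⟩
  e1=⟨0,1⟩ f=>⟨0,1⟩ g=>⟨1,0⟩ h=>⟨1,1⟩ k=>⟨1,0,0⟩
⟦path⟧: (0 1; 0 0; 0 0)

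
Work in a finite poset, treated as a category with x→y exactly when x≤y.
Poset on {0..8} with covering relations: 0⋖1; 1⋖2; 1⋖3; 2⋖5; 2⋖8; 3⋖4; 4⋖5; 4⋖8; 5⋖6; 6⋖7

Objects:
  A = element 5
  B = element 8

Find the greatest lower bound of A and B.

Lower bounds of A=5 and B=8: {0,1,2,3,4}
  maximal lower bounds 2 and 4 are incomparable: neither 2⊑4 nor 4⊑2
→ no greatest lower bound exists

Answer: NO MEET EXISTS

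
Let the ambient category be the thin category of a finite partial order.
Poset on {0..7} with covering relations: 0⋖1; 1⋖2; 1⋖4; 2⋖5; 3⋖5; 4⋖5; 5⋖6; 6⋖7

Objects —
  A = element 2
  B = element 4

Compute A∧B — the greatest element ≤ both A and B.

Lower bounds of A=2 and B=4: {0,1}
  0 ≤ 1
  1 ≤ 1
glb = 1

Answer: A∧B = 1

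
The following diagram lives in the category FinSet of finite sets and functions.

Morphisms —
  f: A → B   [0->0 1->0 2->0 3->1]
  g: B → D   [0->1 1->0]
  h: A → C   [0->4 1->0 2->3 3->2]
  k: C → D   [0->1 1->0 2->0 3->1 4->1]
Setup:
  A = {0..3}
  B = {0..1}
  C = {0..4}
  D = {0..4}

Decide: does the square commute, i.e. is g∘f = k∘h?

Along f;g (path 1):
  0 f→0 g→1
  1 f→0 g→1
  2 f→0 g→1
  3 f→1 g→0
  ⟦path⟧₁ = [0->1 1->1 2->1 3->0]
Along h;k (path 2):
  0 h→4 k→1
  1 h→0 k→1
  2 h→3 k→1
  3 h→2 k→0
  ⟦path⟧₂ = [0->1 1->1 2->1 3->0]
Equal? same morphism ✓

Answer: COMMUTES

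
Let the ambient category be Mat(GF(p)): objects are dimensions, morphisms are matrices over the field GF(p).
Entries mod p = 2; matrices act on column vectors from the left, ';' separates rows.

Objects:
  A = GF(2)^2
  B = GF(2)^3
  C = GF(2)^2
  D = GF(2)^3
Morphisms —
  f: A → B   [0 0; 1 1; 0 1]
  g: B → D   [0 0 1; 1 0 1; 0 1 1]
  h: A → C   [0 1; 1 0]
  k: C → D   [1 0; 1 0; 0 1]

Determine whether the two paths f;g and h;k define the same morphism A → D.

Answer: COMMUTES

Derivation:
Along f;g (path 1):
  e0=⟨1,0⟩ f→⟨0,1,0⟩ g→⟨0,0,1⟩
  e1=⟨0,1⟩ f→⟨0,1,1⟩ g→⟨1,1,0⟩
  ⟦path⟧₁ = [0 1; 0 1; 1 0]
Along h;k (path 2):
  e0=⟨1,0⟩ h→⟨0,1⟩ k→⟨0,0,1⟩
  e1=⟨0,1⟩ h→⟨1,0⟩ k→⟨1,1,0⟩
  ⟦path⟧₂ = [0 1; 0 1; 1 0]
Equal? equal; square commutes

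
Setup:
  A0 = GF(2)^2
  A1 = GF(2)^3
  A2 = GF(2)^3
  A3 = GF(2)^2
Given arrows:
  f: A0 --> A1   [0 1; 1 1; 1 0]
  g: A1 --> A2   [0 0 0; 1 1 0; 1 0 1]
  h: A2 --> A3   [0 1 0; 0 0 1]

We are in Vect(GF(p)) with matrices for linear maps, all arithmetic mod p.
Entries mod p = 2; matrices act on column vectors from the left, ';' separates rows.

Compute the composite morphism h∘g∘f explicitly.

  e0=(1,0) f-->(0,1,1) g-->(0,1,1) h-->(1,1)
  e1=(0,1) f-->(1,1,0) g-->(0,0,1) h-->(0,1)
result: [1 0; 1 1]

Answer: [1 0; 1 1]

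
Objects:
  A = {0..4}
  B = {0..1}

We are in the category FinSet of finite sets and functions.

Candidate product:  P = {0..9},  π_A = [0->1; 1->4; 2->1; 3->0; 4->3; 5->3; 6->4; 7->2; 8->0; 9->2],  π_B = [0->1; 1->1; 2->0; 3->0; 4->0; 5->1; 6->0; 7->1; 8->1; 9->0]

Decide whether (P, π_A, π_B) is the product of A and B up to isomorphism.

|A|·|B| = 5·2 = 10;  |P| = 10
Check the pairing map k ↦ (π_A(k), π_B(k)):
  0 -> (1,1)
  1 -> (4,1)
  2 -> (1,0)
  3 -> (0,0)
  4 -> (3,0)
  5 -> (3,1)
  6 -> (4,0)
  7 -> (2,1)
  8 -> (0,1)
  9 -> (2,0)
distinct pairs in image: 10 / 10 needed
  → bijection onto A×B; projections well-typed.

Answer: VALID PRODUCT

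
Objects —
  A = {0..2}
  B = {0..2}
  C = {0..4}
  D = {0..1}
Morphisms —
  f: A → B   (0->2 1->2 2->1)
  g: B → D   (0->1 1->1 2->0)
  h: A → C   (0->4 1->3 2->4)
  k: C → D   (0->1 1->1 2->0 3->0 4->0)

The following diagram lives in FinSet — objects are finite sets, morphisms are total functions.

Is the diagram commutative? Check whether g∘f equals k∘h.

Path 1 = f;g:
  0 f→2 g→0
  1 f→2 g→0
  2 f→1 g→1
  composite₁ = (0->0 1->0 2->1)
Path 2 = h;k:
  0 h→4 k→0
  1 h→3 k→0
  2 h→4 k→0
  composite₂ = (0->0 1->0 2->0)
Equal? NO — does not commute

Answer: DOES NOT COMMUTE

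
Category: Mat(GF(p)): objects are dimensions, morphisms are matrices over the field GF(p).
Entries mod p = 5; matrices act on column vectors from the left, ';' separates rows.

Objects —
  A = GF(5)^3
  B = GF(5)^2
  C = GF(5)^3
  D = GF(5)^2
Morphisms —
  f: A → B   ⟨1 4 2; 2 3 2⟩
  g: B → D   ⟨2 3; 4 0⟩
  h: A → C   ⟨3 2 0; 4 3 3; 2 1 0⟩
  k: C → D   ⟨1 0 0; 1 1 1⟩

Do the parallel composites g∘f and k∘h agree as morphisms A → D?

Answer: COMMUTES

Work:
1) trace f;g:
  e0=[1,0,0] f→[1,2] g→[3,4]
  e1=[0,1,0] f→[4,3] g→[2,1]
  e2=[0,0,1] f→[2,2] g→[0,3]
  result₁ = ⟨3 2 0; 4 1 3⟩
2) trace h;k:
  e0=[1,0,0] h→[3,4,2] k→[3,4]
  e1=[0,1,0] h→[2,3,1] k→[2,1]
  e2=[0,0,1] h→[0,3,0] k→[0,3]
  result₂ = ⟨3 2 0; 4 1 3⟩
Equal? equal; square commutes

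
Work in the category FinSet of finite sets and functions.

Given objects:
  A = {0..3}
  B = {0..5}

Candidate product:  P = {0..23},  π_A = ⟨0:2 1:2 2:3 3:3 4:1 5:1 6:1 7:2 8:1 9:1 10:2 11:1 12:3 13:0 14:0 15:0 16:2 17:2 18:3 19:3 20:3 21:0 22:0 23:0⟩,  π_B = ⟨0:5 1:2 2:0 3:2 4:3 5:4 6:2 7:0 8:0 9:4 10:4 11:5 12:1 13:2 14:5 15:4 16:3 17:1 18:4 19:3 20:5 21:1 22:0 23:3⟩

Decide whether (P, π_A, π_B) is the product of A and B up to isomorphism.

Answer: NOT A VALID PRODUCT — duplicate pair at indices 5,9

Trace:
|A|·|B| = 4·6 = 24;  |P| = 24
Check the pairing map k ↦ (π_A(k), π_B(k)):
  0 : (2,5)
  1 : (2,2)
  2 : (3,0)
  3 : (3,2)
  4 : (1,3)
  5 : (1,4)
  6 : (1,2)
  7 : (2,0)
  8 : (1,0)
  9 : (1,4)  ✗ repeats pair of k=5
  10 : (2,4)
  11 : (1,5)
  12 : (3,1)
  13 : (0,2)
  14 : (0,5)
  15 : (0,4)
  16 : (2,3)
  17 : (2,1)
  18 : (3,4)
  19 : (3,3)
  20 : (3,5)
  21 : (0,1)
  22 : (0,0)
  23 : (0,3)
distinct pairs in image: 23 / 24 needed
  → (1,4) hit at k=5 and k=9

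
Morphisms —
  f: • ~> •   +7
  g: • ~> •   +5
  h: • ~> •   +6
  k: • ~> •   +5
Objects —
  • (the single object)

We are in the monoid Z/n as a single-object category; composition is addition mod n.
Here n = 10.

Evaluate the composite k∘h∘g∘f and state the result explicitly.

Answer: +3

Trace:
  0 +7≡7 +5≡2 +6≡8 +5≡3  (mod 10)
composite: +3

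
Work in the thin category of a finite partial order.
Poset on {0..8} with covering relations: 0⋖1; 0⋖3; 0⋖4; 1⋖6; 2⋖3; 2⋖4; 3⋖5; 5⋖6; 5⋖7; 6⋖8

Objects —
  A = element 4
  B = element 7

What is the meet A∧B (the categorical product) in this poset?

Answer: NO MEET EXISTS

Derivation:
Common predecessors of 4,7: {0,2}
  maximal lower bounds 0 and 2 are incomparable: neither 0<=2 nor 2<=0
→ no greatest lower bound exists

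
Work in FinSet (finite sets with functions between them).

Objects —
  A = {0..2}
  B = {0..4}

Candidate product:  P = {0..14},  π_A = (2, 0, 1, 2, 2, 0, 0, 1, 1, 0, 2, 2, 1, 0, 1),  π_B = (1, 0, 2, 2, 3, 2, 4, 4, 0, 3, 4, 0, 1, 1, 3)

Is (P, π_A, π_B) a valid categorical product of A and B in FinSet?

Answer: VALID PRODUCT

Work:
|A|·|B| = 3·5 = 15;  |P| = 15
Check the pairing map k ↦ (π_A(k), π_B(k)):
  0 : (2,1)
  1 : (0,0)
  2 : (1,2)
  3 : (2,2)
  4 : (2,3)
  5 : (0,2)
  6 : (0,4)
  7 : (1,4)
  8 : (1,0)
  9 : (0,3)
  10 : (2,4)
  11 : (2,0)
  12 : (1,1)
  13 : (0,1)
  14 : (1,3)
distinct pairs in image: 15 / 15 needed
  → bijection onto A×B; projections well-typed.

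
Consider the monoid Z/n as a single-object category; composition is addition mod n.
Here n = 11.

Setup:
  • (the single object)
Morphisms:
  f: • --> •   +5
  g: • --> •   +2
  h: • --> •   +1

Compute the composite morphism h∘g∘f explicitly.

Answer: +8

Trace:
  0 +5≡5 +2≡7 +1≡8  (mod 11)
composite: +8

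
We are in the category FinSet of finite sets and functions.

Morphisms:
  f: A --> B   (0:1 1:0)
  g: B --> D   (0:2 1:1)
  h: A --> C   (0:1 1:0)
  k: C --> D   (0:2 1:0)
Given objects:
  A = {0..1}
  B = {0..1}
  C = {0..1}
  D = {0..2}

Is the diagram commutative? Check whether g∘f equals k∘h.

Answer: DOES NOT COMMUTE

Work:
Path 1 = f;g:
  0 f-->1 g-->1
  1 f-->0 g-->2
  composite₁ = (0:1 1:2)
Path 2 = h;k:
  0 h-->1 k-->0
  1 h-->0 k-->2
  composite₂ = (0:0 1:2)
Equal? distinct morphisms ✗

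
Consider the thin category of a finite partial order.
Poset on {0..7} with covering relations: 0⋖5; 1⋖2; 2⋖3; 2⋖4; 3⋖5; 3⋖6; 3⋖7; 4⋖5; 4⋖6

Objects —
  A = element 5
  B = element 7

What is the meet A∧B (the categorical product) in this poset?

Answer: A∧B = 3

Work:
{x : x⊑A ∧ x⊑B} = {1,2,3}  (A=5, B=7)
  1 ⊑ 3
  2 ⊑ 3
  3 ⊑ 3
glb = 3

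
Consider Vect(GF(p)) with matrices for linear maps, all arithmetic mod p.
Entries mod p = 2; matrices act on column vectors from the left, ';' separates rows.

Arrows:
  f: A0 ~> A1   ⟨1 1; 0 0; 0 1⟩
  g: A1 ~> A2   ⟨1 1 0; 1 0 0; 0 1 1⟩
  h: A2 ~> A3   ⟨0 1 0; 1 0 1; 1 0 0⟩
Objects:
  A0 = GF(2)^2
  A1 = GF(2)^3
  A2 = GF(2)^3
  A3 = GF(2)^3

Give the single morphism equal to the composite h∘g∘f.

Answer: ⟨1 1; 1 0; 1 1⟩

Work:
  e0=(1,0) f~>(1,0,0) g~>(1,1,0) h~>(1,1,1)
  e1=(0,1) f~>(1,0,1) g~>(1,1,1) h~>(1,0,1)
result: ⟨1 1; 1 0; 1 1⟩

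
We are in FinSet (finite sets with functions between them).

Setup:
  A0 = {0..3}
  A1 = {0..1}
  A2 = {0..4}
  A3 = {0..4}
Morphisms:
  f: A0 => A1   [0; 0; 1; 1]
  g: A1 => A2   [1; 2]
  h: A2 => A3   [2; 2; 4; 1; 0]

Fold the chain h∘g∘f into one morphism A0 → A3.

  0 f=>0 g=>1 h=>2
  1 f=>0 g=>1 h=>2
  2 f=>1 g=>2 h=>4
  3 f=>1 g=>2 h=>4
⟦path⟧: [2; 2; 4; 4]

Answer: [2; 2; 4; 4]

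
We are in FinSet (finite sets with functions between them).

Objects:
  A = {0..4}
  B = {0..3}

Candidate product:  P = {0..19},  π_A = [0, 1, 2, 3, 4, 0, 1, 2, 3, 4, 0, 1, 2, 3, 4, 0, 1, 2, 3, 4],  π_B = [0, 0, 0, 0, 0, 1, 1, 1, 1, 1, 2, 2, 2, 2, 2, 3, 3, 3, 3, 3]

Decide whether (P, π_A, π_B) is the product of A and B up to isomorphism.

Answer: VALID PRODUCT

Trace:
|A|·|B| = 5·4 = 20;  |P| = 20
Check the pairing map k ↦ (π_A(k), π_B(k)):
  0 ↦ (0,0)
  1 ↦ (1,0)
  2 ↦ (2,0)
  3 ↦ (3,0)
  4 ↦ (4,0)
  5 ↦ (0,1)
  6 ↦ (1,1)
  7 ↦ (2,1)
  8 ↦ (3,1)
  9 ↦ (4,1)
  10 ↦ (0,2)
  11 ↦ (1,2)
  12 ↦ (2,2)
  13 ↦ (3,2)
  14 ↦ (4,2)
  15 ↦ (0,3)
  16 ↦ (1,3)
  17 ↦ (2,3)
  18 ↦ (3,3)
  19 ↦ (4,3)
distinct pairs in image: 20 / 20 needed
  → bijection onto A×B; projections well-typed.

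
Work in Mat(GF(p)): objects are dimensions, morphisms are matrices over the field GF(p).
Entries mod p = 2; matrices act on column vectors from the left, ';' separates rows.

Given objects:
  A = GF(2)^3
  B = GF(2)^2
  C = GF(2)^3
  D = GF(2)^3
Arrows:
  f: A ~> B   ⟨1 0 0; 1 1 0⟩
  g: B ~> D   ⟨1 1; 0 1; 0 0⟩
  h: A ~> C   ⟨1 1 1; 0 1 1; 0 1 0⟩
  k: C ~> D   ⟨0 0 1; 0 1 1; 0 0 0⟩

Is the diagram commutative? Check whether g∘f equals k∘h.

1) trace f;g:
  e0=(1,0,0) f~>(1,1) g~>(0,1,0)
  e1=(0,1,0) f~>(0,1) g~>(1,1,0)
  e2=(0,0,1) f~>(0,0) g~>(0,0,0)
  result₁ = ⟨0 1 0; 1 1 0; 0 0 0⟩
2) trace h;k:
  e0=(1,0,0) h~>(1,0,0) k~>(0,0,0)
  e1=(0,1,0) h~>(1,1,1) k~>(1,0,0)
  e2=(0,0,1) h~>(1,1,0) k~>(0,1,0)
  result₂ = ⟨0 1 0; 0 0 1; 0 0 0⟩
Equal? NO — does not commute

Answer: DOES NOT COMMUTE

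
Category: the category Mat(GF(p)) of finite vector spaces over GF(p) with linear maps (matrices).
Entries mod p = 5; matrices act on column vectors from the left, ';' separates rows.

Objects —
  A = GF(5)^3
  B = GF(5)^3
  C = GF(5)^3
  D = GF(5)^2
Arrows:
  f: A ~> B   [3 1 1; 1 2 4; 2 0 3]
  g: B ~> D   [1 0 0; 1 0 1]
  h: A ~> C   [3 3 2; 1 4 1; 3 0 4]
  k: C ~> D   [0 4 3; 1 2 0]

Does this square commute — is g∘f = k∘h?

Answer: COMMUTES

Trace:
Along f;g (path 1):
  e0=⟨1,0,0⟩ f~>⟨3,1,2⟩ g~>⟨3,0⟩
  e1=⟨0,1,0⟩ f~>⟨1,2,0⟩ g~>⟨1,1⟩
  e2=⟨0,0,1⟩ f~>⟨1,4,3⟩ g~>⟨1,4⟩
  ⟦path⟧₁ = [3 1 1; 0 1 4]
Along h;k (path 2):
  e0=⟨1,0,0⟩ h~>⟨3,1,3⟩ k~>⟨3,0⟩
  e1=⟨0,1,0⟩ h~>⟨3,4,0⟩ k~>⟨1,1⟩
  e2=⟨0,0,1⟩ h~>⟨2,1,4⟩ k~>⟨1,4⟩
  ⟦path⟧₂ = [3 1 1; 0 1 4]
Equal? YES — commutes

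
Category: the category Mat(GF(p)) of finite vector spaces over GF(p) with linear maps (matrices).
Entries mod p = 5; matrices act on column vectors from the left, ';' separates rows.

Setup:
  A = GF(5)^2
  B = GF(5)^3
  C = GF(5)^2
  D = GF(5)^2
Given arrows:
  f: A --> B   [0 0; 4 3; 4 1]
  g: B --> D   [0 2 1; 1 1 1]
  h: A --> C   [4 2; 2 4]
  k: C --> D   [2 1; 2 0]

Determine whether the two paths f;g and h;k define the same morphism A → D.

Path 1 = f;g:
  e0=⟨1,0⟩ f-->⟨0,4,4⟩ g-->⟨2,3⟩
  e1=⟨0,1⟩ f-->⟨0,3,1⟩ g-->⟨2,4⟩
  ⟦path⟧₁ = [2 2; 3 4]
Path 2 = h;k:
  e0=⟨1,0⟩ h-->⟨4,2⟩ k-->⟨0,3⟩
  e1=⟨0,1⟩ h-->⟨2,4⟩ k-->⟨3,4⟩
  ⟦path⟧₂ = [0 3; 3 4]
Equal? NO — does not commute

Answer: DOES NOT COMMUTE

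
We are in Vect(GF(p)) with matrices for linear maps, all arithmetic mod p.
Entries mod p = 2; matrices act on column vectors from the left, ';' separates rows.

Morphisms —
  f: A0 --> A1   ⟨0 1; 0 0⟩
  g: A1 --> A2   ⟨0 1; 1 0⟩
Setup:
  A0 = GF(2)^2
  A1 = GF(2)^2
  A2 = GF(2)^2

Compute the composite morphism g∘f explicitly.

Answer: ⟨0 0; 0 1⟩

Trace:
  e0=[1,0] f-->[0,0] g-->[0,0]
  e1=[0,1] f-->[1,0] g-->[0,1]
composite: ⟨0 0; 0 1⟩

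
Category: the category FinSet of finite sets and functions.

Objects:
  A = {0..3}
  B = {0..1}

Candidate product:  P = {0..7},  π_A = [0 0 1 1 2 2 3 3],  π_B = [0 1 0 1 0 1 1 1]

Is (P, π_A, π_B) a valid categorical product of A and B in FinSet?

Answer: NOT A VALID PRODUCT — duplicate pair at indices 7,6

Trace:
|A|·|B| = 4·2 = 8;  |P| = 8
Check the pairing map k ↦ (π_A(k), π_B(k)):
  0 -> (0,0)
  1 -> (0,1)
  2 -> (1,0)
  3 -> (1,1)
  4 -> (2,0)
  5 -> (2,1)
  6 -> (3,1)
  7 -> (3,1)  ✗ repeats pair of k=6
distinct pairs in image: 7 / 8 needed
  → (3,1) hit at k=6 and k=7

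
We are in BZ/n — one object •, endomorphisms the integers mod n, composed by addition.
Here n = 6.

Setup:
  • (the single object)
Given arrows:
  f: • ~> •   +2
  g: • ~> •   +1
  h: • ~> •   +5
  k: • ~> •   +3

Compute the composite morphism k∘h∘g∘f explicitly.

Answer: +5

Derivation:
  0 +2≡2 +1≡3 +5≡2 +3≡5  (mod 6)
composite: +5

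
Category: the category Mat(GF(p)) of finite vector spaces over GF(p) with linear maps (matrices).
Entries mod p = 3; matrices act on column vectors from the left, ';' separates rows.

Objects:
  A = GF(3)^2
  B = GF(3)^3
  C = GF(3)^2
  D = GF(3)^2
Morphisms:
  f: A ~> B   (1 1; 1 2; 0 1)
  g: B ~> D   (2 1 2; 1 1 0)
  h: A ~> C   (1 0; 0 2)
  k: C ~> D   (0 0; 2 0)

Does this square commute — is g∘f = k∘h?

Answer: COMMUTES

Work:
Path 1 = f;g:
  e0=[1,0] f~>[1,1,0] g~>[0,2]
  e1=[0,1] f~>[1,2,1] g~>[0,0]
  ⟦path⟧₁ = (0 0; 2 0)
Path 2 = h;k:
  e0=[1,0] h~>[1,0] k~>[0,2]
  e1=[0,1] h~>[0,2] k~>[0,0]
  ⟦path⟧₂ = (0 0; 2 0)
Equal? YES — commutes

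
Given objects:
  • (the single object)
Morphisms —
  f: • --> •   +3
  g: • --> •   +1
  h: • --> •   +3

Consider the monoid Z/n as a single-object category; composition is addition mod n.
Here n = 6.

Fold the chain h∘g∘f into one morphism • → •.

Answer: +1

Trace:
  0 +3≡3 +1≡4 +3≡1  (mod 6)
composite: +1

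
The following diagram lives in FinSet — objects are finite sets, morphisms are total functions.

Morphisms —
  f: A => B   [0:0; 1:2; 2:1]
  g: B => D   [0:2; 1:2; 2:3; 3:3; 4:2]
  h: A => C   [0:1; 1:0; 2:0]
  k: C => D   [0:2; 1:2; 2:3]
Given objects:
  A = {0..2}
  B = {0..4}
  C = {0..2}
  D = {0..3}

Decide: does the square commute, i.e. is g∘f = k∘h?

1) trace f;g:
  0 f=>0 g=>2
  1 f=>2 g=>3
  2 f=>1 g=>2
  result₁ = [0:2; 1:3; 2:2]
2) trace h;k:
  0 h=>1 k=>2
  1 h=>0 k=>2
  2 h=>0 k=>2
  result₂ = [0:2; 1:2; 2:2]
Equal? NO — does not commute

Answer: DOES NOT COMMUTE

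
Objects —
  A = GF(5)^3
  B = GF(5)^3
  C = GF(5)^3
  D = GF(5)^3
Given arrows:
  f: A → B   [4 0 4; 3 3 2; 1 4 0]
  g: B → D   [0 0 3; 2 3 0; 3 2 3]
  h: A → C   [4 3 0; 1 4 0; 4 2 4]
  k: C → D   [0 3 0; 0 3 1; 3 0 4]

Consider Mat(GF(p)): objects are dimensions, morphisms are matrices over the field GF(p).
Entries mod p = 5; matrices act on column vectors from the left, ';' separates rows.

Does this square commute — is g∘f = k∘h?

Path 1 = f;g:
  e0=(1,0,0) f→(4,3,1) g→(3,2,1)
  e1=(0,1,0) f→(0,3,4) g→(2,4,3)
  e2=(0,0,1) f→(4,2,0) g→(0,4,1)
  composite₁ = [3 2 0; 2 4 4; 1 3 1]
Path 2 = h;k:
  e0=(1,0,0) h→(4,1,4) k→(3,2,3)
  e1=(0,1,0) h→(3,4,2) k→(2,4,2)
  e2=(0,0,1) h→(0,0,4) k→(0,4,1)
  composite₂ = [3 2 0; 2 4 4; 3 2 1]
Equal? differ; not commutative

Answer: DOES NOT COMMUTE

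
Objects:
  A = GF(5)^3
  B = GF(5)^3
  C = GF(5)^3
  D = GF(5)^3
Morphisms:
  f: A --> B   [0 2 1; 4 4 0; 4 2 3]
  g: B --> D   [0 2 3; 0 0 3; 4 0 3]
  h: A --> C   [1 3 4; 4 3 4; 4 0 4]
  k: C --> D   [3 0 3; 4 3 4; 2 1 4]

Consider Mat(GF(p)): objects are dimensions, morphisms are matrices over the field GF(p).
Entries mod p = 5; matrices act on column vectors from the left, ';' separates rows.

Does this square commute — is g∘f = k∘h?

Answer: COMMUTES

Trace:
Along f;g (path 1):
  e0=⟨1,0,0⟩ f-->⟨0,4,4⟩ g-->⟨0,2,2⟩
  e1=⟨0,1,0⟩ f-->⟨2,4,2⟩ g-->⟨4,1,4⟩
  e2=⟨0,0,1⟩ f-->⟨1,0,3⟩ g-->⟨4,4,3⟩
  ⟦path⟧₁ = [0 4 4; 2 1 4; 2 4 3]
Along h;k (path 2):
  e0=⟨1,0,0⟩ h-->⟨1,4,4⟩ k-->⟨0,2,2⟩
  e1=⟨0,1,0⟩ h-->⟨3,3,0⟩ k-->⟨4,1,4⟩
  e2=⟨0,0,1⟩ h-->⟨4,4,4⟩ k-->⟨4,4,3⟩
  ⟦path⟧₂ = [0 4 4; 2 1 4; 2 4 3]
Equal? same morphism ✓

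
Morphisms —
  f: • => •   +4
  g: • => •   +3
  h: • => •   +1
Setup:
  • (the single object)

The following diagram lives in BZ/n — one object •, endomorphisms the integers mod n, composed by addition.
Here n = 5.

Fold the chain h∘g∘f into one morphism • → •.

Answer: +3

Derivation:
  0 +4≡4 +3≡2 +1≡3  (mod 5)
result: +3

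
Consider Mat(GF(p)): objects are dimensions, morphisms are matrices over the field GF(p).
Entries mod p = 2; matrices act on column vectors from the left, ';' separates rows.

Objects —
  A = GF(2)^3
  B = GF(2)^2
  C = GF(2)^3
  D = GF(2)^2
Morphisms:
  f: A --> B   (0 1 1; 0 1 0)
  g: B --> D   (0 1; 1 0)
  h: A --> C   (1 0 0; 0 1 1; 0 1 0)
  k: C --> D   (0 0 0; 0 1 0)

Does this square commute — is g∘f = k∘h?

Answer: DOES NOT COMMUTE

Trace:
Path 1 = f;g:
  e0=[1,0,0] f-->[0,0] g-->[0,0]
  e1=[0,1,0] f-->[1,1] g-->[1,1]
  e2=[0,0,1] f-->[1,0] g-->[0,1]
  result₁ = (0 1 0; 0 1 1)
Path 2 = h;k:
  e0=[1,0,0] h-->[1,0,0] k-->[0,0]
  e1=[0,1,0] h-->[0,1,1] k-->[0,1]
  e2=[0,0,1] h-->[0,1,0] k-->[0,1]
  result₂ = (0 0 0; 0 1 1)
Equal? NO — does not commute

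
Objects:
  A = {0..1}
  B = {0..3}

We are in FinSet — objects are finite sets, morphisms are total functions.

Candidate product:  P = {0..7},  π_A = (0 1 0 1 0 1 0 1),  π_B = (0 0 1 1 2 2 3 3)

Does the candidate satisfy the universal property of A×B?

|A|·|B| = 2·4 = 8;  |P| = 8
Check the pairing map k ↦ (π_A(k), π_B(k)):
  0 ↦ (0,0)
  1 ↦ (1,0)
  2 ↦ (0,1)
  3 ↦ (1,1)
  4 ↦ (0,2)
  5 ↦ (1,2)
  6 ↦ (0,3)
  7 ↦ (1,3)
distinct pairs in image: 8 / 8 needed
  → bijection onto A×B; projections well-typed.

Answer: VALID PRODUCT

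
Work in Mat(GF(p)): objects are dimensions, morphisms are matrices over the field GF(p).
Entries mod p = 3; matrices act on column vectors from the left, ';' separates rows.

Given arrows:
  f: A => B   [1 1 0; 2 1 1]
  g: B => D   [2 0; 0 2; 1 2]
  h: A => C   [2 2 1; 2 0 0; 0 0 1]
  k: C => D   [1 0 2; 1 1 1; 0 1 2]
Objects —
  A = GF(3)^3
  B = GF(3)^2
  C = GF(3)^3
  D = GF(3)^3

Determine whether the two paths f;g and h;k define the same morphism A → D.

Answer: COMMUTES

Work:
1) trace f;g:
  e0=⟨1,0,0⟩ f=>⟨1,2⟩ g=>⟨2,1,2⟩
  e1=⟨0,1,0⟩ f=>⟨1,1⟩ g=>⟨2,2,0⟩
  e2=⟨0,0,1⟩ f=>⟨0,1⟩ g=>⟨0,2,2⟩
  composite₁ = [2 2 0; 1 2 2; 2 0 2]
2) trace h;k:
  e0=⟨1,0,0⟩ h=>⟨2,2,0⟩ k=>⟨2,1,2⟩
  e1=⟨0,1,0⟩ h=>⟨2,0,0⟩ k=>⟨2,2,0⟩
  e2=⟨0,0,1⟩ h=>⟨1,0,1⟩ k=>⟨0,2,2⟩
  composite₂ = [2 2 0; 1 2 2; 2 0 2]
Equal? equal; square commutes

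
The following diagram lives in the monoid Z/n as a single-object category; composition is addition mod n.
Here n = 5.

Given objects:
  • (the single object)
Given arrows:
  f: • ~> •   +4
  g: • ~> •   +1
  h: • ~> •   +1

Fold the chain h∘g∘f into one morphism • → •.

  0 +4≡4 +1≡0 +1≡1  (mod 5)
composite: +1

Answer: +1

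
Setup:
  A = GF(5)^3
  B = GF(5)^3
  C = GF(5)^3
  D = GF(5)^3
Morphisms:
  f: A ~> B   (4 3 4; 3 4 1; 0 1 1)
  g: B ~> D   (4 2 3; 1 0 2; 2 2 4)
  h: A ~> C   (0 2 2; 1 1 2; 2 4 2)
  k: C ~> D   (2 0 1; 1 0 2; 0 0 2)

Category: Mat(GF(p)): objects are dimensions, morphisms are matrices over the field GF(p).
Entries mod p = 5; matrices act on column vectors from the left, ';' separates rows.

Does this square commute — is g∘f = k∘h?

Along f;g (path 1):
  e0=⟨1,0,0⟩ f~>⟨4,3,0⟩ g~>⟨2,4,4⟩
  e1=⟨0,1,0⟩ f~>⟨3,4,1⟩ g~>⟨3,0,3⟩
  e2=⟨0,0,1⟩ f~>⟨4,1,1⟩ g~>⟨1,1,4⟩
  composite₁ = (2 3 1; 4 0 1; 4 3 4)
Along h;k (path 2):
  e0=⟨1,0,0⟩ h~>⟨0,1,2⟩ k~>⟨2,4,4⟩
  e1=⟨0,1,0⟩ h~>⟨2,1,4⟩ k~>⟨3,0,3⟩
  e2=⟨0,0,1⟩ h~>⟨2,2,2⟩ k~>⟨1,1,4⟩
  composite₂ = (2 3 1; 4 0 1; 4 3 4)
Equal? YES — commutes

Answer: COMMUTES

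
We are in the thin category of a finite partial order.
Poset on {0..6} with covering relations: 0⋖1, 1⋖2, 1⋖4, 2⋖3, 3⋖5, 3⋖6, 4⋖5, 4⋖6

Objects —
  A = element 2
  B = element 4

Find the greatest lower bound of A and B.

Answer: A∧B = 1

Work:
Common predecessors of 2,4: {0,1}
  0 ≤ 1
  1 ≤ 1
glb = 1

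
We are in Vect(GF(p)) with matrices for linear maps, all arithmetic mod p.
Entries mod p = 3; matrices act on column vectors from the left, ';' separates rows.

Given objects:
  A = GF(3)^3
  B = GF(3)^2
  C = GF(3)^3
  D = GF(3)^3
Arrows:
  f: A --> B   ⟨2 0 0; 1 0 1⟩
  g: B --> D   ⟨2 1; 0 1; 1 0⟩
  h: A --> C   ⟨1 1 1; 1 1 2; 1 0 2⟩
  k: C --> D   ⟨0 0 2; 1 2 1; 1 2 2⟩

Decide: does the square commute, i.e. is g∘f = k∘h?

Along f;g (path 1):
  e0=⟨1,0,0⟩ f-->⟨2,1⟩ g-->⟨2,1,2⟩
  e1=⟨0,1,0⟩ f-->⟨0,0⟩ g-->⟨0,0,0⟩
  e2=⟨0,0,1⟩ f-->⟨0,1⟩ g-->⟨1,1,0⟩
  ⟦path⟧₁ = ⟨2 0 1; 1 0 1; 2 0 0⟩
Along h;k (path 2):
  e0=⟨1,0,0⟩ h-->⟨1,1,1⟩ k-->⟨2,1,2⟩
  e1=⟨0,1,0⟩ h-->⟨1,1,0⟩ k-->⟨0,0,0⟩
  e2=⟨0,0,1⟩ h-->⟨1,2,2⟩ k-->⟨1,1,0⟩
  ⟦path⟧₂ = ⟨2 0 1; 1 0 1; 2 0 0⟩
Equal? YES — commutes

Answer: COMMUTES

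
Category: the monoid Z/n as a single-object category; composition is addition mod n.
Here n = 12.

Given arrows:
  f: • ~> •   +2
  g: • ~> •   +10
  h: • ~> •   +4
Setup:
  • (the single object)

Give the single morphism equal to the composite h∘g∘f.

  0 +2≡2 +10≡0 +4≡4  (mod 12)
result: +4

Answer: +4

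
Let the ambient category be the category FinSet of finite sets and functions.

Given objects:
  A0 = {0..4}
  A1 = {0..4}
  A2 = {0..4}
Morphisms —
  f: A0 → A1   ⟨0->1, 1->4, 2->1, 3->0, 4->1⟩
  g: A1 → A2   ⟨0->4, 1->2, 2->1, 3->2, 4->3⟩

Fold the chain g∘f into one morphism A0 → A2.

Answer: ⟨0->2, 1->3, 2->2, 3->4, 4->2⟩

Derivation:
  0 f→1 g→2
  1 f→4 g→3
  2 f→1 g→2
  3 f→0 g→4
  4 f→1 g→2
result: ⟨0->2, 1->3, 2->2, 3->4, 4->2⟩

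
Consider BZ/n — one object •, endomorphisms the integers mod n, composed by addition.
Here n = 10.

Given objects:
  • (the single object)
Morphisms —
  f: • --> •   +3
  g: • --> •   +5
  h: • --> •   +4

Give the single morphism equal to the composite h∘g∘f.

  0 +3≡3 +5≡8 +4≡2  (mod 10)
result: +2

Answer: +2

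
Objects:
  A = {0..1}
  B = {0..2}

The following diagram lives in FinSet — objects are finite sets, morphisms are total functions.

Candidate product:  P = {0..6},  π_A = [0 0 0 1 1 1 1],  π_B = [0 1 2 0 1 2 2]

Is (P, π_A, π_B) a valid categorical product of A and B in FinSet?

Answer: NOT A VALID PRODUCT — |P|=7 ≠ |A|·|B|=6

Derivation:
|A|·|B| = 2·3 = 6;  |P| = 7
  → cardinalities differ; no bijection possible.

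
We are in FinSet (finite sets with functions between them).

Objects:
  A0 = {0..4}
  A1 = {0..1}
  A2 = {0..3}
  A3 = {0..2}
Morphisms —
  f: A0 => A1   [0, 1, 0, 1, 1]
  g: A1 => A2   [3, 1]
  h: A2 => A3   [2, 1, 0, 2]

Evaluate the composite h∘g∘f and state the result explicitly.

Answer: [2, 1, 2, 1, 1]

Work:
  0 f=>0 g=>3 h=>2
  1 f=>1 g=>1 h=>1
  2 f=>0 g=>3 h=>2
  3 f=>1 g=>1 h=>1
  4 f=>1 g=>1 h=>1
result: [2, 1, 2, 1, 1]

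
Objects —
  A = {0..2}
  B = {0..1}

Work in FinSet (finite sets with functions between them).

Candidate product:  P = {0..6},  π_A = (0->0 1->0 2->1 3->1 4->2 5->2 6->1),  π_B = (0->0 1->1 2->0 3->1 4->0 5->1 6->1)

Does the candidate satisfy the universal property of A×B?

Answer: NOT A VALID PRODUCT — |P|=7 ≠ |A|·|B|=6

Work:
|A|·|B| = 3·2 = 6;  |P| = 7
  → cardinalities differ; no bijection possible.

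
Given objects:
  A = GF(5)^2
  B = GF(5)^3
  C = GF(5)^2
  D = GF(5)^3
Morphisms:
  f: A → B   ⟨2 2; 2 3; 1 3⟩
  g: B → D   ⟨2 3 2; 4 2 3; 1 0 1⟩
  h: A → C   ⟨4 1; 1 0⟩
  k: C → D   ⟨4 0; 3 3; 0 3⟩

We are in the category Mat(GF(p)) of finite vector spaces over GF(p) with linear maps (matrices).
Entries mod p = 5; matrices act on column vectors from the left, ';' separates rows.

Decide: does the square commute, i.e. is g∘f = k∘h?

Answer: DOES NOT COMMUTE

Trace:
1) trace f;g:
  e0=(1,0) f→(2,2,1) g→(2,0,3)
  e1=(0,1) f→(2,3,3) g→(4,3,0)
  composite₁ = ⟨2 4; 0 3; 3 0⟩
2) trace h;k:
  e0=(1,0) h→(4,1) k→(1,0,3)
  e1=(0,1) h→(1,0) k→(4,3,0)
  composite₂ = ⟨1 4; 0 3; 3 0⟩
Equal? distinct morphisms ✗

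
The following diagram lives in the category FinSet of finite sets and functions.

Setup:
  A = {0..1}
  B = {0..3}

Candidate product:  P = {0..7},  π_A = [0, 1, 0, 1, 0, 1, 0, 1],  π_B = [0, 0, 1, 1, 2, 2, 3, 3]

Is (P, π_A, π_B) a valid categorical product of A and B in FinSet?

Answer: VALID PRODUCT

Trace:
|A|·|B| = 2·4 = 8;  |P| = 8
Check the pairing map k ↦ (π_A(k), π_B(k)):
  0 -> (0,0)
  1 -> (1,0)
  2 -> (0,1)
  3 -> (1,1)
  4 -> (0,2)
  5 -> (1,2)
  6 -> (0,3)
  7 -> (1,3)
distinct pairs in image: 8 / 8 needed
  → bijection onto A×B; projections well-typed.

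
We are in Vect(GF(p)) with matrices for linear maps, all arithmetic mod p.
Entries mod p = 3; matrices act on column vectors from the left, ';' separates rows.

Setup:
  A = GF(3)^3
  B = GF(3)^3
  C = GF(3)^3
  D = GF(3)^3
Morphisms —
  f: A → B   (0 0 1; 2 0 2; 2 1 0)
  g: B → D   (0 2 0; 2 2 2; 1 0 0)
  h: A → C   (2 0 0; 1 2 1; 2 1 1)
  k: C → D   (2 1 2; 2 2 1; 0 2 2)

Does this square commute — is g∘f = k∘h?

Answer: DOES NOT COMMUTE

Derivation:
Path 1 = f;g:
  e0=[1,0,0] f→[0,2,2] g→[1,2,0]
  e1=[0,1,0] f→[0,0,1] g→[0,2,0]
  e2=[0,0,1] f→[1,2,0] g→[1,0,1]
  composite₁ = (1 0 1; 2 2 0; 0 0 1)
Path 2 = h;k:
  e0=[1,0,0] h→[2,1,2] k→[0,2,0]
  e1=[0,1,0] h→[0,2,1] k→[1,2,0]
  e2=[0,0,1] h→[0,1,1] k→[0,0,1]
  composite₂ = (0 1 0; 2 2 0; 0 0 1)
Equal? NO — does not commute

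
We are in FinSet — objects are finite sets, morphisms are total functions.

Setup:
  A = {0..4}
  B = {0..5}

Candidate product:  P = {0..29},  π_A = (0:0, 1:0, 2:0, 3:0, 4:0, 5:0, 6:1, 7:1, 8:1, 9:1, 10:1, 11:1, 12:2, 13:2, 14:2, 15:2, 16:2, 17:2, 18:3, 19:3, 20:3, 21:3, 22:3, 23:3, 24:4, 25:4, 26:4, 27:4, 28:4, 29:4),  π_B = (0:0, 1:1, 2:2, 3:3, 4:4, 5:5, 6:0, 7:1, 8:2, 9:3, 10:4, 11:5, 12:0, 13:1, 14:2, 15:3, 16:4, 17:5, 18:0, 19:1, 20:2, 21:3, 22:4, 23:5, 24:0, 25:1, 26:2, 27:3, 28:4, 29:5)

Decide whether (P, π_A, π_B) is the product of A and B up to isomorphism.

Answer: VALID PRODUCT

Work:
|A|·|B| = 5·6 = 30;  |P| = 30
Check the pairing map k ↦ (π_A(k), π_B(k)):
  0 : (0,0)
  1 : (0,1)
  2 : (0,2)
  3 : (0,3)
  4 : (0,4)
  5 : (0,5)
  6 : (1,0)
  7 : (1,1)
  8 : (1,2)
  9 : (1,3)
  10 : (1,4)
  11 : (1,5)
  12 : (2,0)
  13 : (2,1)
  14 : (2,2)
  15 : (2,3)
  16 : (2,4)
  17 : (2,5)
  18 : (3,0)
  19 : (3,1)
  20 : (3,2)
  21 : (3,3)
  22 : (3,4)
  23 : (3,5)
  24 : (4,0)
  25 : (4,1)
  26 : (4,2)
  27 : (4,3)
  28 : (4,4)
  29 : (4,5)
distinct pairs in image: 30 / 30 needed
  → bijection onto A×B; projections well-typed.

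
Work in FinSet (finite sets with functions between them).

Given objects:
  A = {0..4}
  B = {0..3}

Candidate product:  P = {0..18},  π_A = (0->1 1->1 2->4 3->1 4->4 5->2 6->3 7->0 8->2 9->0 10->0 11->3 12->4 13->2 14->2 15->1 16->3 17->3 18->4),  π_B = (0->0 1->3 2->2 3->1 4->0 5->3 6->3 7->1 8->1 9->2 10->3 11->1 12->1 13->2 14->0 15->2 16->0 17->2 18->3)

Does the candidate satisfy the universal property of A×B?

Answer: NOT A VALID PRODUCT — |P|=19 ≠ |A|·|B|=20

Work:
|A|·|B| = 5·4 = 20;  |P| = 19
  → cardinalities differ; no bijection possible.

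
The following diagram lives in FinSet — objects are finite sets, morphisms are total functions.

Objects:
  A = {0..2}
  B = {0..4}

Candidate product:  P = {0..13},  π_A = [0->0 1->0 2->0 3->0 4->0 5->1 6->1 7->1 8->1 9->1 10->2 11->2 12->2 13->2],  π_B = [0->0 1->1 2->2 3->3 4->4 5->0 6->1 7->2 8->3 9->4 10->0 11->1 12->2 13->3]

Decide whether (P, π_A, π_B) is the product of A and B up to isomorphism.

|A|·|B| = 3·5 = 15;  |P| = 14
  → cardinalities differ; no bijection possible.

Answer: NOT A VALID PRODUCT — |P|=14 ≠ |A|·|B|=15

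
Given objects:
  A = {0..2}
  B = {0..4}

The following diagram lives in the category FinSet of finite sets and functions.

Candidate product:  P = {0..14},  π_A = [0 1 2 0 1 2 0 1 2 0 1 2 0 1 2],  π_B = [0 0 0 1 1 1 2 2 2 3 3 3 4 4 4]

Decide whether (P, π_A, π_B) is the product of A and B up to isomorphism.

|A|·|B| = 3·5 = 15;  |P| = 15
Check the pairing map k ↦ (π_A(k), π_B(k)):
  0 -> (0,0)
  1 -> (1,0)
  2 -> (2,0)
  3 -> (0,1)
  4 -> (1,1)
  5 -> (2,1)
  6 -> (0,2)
  7 -> (1,2)
  8 -> (2,2)
  9 -> (0,3)
  10 -> (1,3)
  11 -> (2,3)
  12 -> (0,4)
  13 -> (1,4)
  14 -> (2,4)
distinct pairs in image: 15 / 15 needed
  → bijection onto A×B; projections well-typed.

Answer: VALID PRODUCT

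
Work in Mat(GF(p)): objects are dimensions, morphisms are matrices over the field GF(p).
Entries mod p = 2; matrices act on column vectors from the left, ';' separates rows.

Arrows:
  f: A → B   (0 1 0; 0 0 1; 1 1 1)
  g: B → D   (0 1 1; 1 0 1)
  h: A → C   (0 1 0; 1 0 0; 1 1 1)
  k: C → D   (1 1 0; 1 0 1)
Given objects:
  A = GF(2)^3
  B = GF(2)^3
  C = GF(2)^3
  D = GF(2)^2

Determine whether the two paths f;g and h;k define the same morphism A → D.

Answer: COMMUTES

Trace:
Path 1 = f;g:
  e0=[1,0,0] f→[0,0,1] g→[1,1]
  e1=[0,1,0] f→[1,0,1] g→[1,0]
  e2=[0,0,1] f→[0,1,1] g→[0,1]
  result₁ = (1 1 0; 1 0 1)
Path 2 = h;k:
  e0=[1,0,0] h→[0,1,1] k→[1,1]
  e1=[0,1,0] h→[1,0,1] k→[1,0]
  e2=[0,0,1] h→[0,0,1] k→[0,1]
  result₂ = (1 1 0; 1 0 1)
Equal? equal; square commutes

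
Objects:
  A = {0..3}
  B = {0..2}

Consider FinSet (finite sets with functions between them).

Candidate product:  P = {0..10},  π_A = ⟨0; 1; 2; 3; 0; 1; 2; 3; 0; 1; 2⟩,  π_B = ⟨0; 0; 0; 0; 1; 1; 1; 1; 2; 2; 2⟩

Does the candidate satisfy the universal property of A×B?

Answer: NOT A VALID PRODUCT — |P|=11 ≠ |A|·|B|=12

Derivation:
|A|·|B| = 4·3 = 12;  |P| = 11
  → cardinalities differ; no bijection possible.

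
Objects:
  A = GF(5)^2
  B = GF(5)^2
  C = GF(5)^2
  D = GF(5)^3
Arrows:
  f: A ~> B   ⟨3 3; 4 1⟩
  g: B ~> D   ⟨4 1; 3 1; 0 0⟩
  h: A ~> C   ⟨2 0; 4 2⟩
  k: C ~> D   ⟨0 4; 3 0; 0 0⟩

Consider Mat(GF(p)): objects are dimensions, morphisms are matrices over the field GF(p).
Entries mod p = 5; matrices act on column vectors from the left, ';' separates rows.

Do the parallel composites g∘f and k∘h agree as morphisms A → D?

Path 1 = f;g:
  e0=⟨1,0⟩ f~>⟨3,4⟩ g~>⟨1,3,0⟩
  e1=⟨0,1⟩ f~>⟨3,1⟩ g~>⟨3,0,0⟩
  result₁ = ⟨1 3; 3 0; 0 0⟩
Path 2 = h;k:
  e0=⟨1,0⟩ h~>⟨2,4⟩ k~>⟨1,1,0⟩
  e1=⟨0,1⟩ h~>⟨0,2⟩ k~>⟨3,0,0⟩
  result₂ = ⟨1 3; 1 0; 0 0⟩
Equal? differ; not commutative

Answer: DOES NOT COMMUTE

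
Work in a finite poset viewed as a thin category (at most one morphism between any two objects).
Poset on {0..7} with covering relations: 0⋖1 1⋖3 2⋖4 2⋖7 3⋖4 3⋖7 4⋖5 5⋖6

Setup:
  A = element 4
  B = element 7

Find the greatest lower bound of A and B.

Answer: NO MEET EXISTS

Trace:
Common predecessors of 4,7: {0,1,2,3}
  maximal lower bounds 2 and 3 are incomparable: neither 2<=3 nor 3<=2
→ no greatest lower bound exists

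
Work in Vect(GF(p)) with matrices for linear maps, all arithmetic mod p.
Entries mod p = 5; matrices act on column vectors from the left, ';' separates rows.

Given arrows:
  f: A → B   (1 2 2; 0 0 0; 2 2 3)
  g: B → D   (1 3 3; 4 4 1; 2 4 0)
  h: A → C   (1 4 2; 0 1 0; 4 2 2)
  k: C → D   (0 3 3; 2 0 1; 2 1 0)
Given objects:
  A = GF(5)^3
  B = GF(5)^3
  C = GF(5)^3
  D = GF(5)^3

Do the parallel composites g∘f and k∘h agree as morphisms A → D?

1) trace f;g:
  e0=(1,0,0) f→(1,0,2) g→(2,1,2)
  e1=(0,1,0) f→(2,0,2) g→(3,0,4)
  e2=(0,0,1) f→(2,0,3) g→(1,1,4)
  result₁ = (2 3 1; 1 0 1; 2 4 4)
2) trace h;k:
  e0=(1,0,0) h→(1,0,4) k→(2,1,2)
  e1=(0,1,0) h→(4,1,2) k→(4,0,4)
  e2=(0,0,1) h→(2,0,2) k→(1,1,4)
  result₂ = (2 4 1; 1 0 1; 2 4 4)
Equal? differ; not commutative

Answer: DOES NOT COMMUTE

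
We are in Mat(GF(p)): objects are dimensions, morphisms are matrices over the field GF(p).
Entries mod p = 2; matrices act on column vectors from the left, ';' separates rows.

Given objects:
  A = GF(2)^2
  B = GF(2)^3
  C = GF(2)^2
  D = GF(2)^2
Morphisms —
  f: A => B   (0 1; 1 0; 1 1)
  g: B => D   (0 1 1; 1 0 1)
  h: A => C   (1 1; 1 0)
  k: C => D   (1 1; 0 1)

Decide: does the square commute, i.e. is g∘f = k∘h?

1) trace f;g:
  e0=[1,0] f=>[0,1,1] g=>[0,1]
  e1=[0,1] f=>[1,0,1] g=>[1,0]
  result₁ = (0 1; 1 0)
2) trace h;k:
  e0=[1,0] h=>[1,1] k=>[0,1]
  e1=[0,1] h=>[1,0] k=>[1,0]
  result₂ = (0 1; 1 0)
Equal? same morphism ✓

Answer: COMMUTES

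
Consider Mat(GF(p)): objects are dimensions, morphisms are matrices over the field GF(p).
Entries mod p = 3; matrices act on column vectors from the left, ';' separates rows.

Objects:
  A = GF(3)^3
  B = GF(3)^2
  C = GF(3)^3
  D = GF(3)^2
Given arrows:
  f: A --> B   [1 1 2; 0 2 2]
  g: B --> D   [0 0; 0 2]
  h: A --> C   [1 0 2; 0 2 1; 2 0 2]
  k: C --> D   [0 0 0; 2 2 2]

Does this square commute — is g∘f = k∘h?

Along f;g (path 1):
  e0=(1,0,0) f-->(1,0) g-->(0,0)
  e1=(0,1,0) f-->(1,2) g-->(0,1)
  e2=(0,0,1) f-->(2,2) g-->(0,1)
  composite₁ = [0 0 0; 0 1 1]
Along h;k (path 2):
  e0=(1,0,0) h-->(1,0,2) k-->(0,0)
  e1=(0,1,0) h-->(0,2,0) k-->(0,1)
  e2=(0,0,1) h-->(2,1,2) k-->(0,1)
  composite₂ = [0 0 0; 0 1 1]
Equal? same morphism ✓

Answer: COMMUTES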